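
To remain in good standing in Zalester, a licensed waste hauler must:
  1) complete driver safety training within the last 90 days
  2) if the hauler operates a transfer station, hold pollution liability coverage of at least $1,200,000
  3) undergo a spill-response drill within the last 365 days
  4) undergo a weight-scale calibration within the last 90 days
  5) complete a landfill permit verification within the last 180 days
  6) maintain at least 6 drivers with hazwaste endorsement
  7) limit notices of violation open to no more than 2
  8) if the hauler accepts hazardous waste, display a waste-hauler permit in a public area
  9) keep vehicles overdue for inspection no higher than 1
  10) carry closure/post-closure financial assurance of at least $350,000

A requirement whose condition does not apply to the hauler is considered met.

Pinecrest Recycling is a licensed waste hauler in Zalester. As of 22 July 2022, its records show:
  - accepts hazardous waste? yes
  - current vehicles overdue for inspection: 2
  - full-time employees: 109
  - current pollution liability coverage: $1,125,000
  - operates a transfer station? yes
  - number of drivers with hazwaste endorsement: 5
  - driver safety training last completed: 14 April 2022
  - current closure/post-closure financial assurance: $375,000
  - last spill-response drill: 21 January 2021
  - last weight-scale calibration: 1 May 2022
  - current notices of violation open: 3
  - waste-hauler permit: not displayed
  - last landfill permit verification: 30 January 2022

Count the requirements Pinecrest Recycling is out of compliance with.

7

1. driver safety training 99 days ago vs limit 90 → not met
2. condition 'operates a transfer station' holds; pollution liability coverage $1,125,000 < $1,200,000 → not met
3. spill-response drill 547 days ago vs limit 365 → not met
4. weight-scale calibration 82 days ago vs limit 90 → met
5. landfill permit verification 173 days ago vs limit 180 → met
6. drivers with hazwaste endorsement 5 < 6 → not met
7. notices of violation open 3 > 2 → not met
8. condition 'accepts hazardous waste' holds; waste-hauler permit absent → not met
9. vehicles overdue for inspection 2 > 1 → not met
10. closure/post-closure financial assurance $375,000 ≥ $350,000 → met
Not met: 7 of 10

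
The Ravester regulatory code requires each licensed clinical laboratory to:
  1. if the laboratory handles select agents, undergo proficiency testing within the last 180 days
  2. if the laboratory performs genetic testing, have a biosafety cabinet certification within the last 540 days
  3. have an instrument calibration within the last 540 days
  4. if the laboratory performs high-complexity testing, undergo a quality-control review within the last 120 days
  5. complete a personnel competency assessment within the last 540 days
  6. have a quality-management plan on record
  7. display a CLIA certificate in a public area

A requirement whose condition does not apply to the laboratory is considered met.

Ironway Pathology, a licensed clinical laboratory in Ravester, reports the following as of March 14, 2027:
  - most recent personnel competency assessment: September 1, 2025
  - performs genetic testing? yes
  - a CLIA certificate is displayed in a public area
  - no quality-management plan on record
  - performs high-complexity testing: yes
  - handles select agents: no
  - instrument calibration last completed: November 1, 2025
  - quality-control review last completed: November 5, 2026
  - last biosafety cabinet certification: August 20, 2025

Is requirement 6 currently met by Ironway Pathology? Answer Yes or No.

6. quality-management plan absent → not met

No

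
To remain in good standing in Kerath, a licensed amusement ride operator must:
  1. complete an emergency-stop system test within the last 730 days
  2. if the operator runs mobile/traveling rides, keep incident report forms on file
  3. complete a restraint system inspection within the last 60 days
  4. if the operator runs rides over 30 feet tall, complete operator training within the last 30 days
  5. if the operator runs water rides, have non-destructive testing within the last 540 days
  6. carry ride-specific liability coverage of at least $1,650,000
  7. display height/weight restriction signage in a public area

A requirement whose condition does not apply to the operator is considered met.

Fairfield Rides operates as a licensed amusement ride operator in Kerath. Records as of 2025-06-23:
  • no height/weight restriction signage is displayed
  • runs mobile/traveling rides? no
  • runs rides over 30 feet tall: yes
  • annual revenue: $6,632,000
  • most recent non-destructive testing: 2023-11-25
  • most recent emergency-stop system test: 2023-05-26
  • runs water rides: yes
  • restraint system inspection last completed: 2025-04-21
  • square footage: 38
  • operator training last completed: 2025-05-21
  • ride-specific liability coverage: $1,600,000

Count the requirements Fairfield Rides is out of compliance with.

6

1. emergency-stop system test 759 days ago vs limit 730 → not met
2. condition 'runs mobile/traveling rides' does not hold → requirement n/a → met
3. restraint system inspection 63 days ago vs limit 60 → not met
4. condition 'runs rides over 30 feet tall' holds; operator training 33 days ago vs limit 30 → not met
5. condition 'runs water rides' holds; non-destructive testing 576 days ago vs limit 540 → not met
6. ride-specific liability coverage $1,600,000 < $1,650,000 → not met
7. height/weight restriction signage absent → not met
Not met: 6 of 7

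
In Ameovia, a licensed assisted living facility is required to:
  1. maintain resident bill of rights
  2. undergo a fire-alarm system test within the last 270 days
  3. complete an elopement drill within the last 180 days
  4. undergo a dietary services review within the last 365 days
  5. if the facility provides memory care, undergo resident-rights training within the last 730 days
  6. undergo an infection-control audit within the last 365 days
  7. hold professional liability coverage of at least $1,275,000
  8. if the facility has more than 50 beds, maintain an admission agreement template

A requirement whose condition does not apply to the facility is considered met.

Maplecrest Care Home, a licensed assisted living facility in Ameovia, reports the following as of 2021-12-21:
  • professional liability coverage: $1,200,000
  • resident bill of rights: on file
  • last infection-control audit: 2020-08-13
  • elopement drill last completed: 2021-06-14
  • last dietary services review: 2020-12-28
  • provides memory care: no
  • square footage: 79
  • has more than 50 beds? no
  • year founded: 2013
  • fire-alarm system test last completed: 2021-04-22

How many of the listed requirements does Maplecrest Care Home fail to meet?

3

1. resident bill of rights present → met
2. fire-alarm system test 243 days ago vs limit 270 → met
3. elopement drill 190 days ago vs limit 180 → not met
4. dietary services review 358 days ago vs limit 365 → met
5. condition 'provides memory care' does not hold → requirement n/a → met
6. infection-control audit 495 days ago vs limit 365 → not met
7. professional liability coverage $1,200,000 < $1,275,000 → not met
8. condition 'has more than 50 beds' does not hold → requirement n/a → met
Not met: 3 of 8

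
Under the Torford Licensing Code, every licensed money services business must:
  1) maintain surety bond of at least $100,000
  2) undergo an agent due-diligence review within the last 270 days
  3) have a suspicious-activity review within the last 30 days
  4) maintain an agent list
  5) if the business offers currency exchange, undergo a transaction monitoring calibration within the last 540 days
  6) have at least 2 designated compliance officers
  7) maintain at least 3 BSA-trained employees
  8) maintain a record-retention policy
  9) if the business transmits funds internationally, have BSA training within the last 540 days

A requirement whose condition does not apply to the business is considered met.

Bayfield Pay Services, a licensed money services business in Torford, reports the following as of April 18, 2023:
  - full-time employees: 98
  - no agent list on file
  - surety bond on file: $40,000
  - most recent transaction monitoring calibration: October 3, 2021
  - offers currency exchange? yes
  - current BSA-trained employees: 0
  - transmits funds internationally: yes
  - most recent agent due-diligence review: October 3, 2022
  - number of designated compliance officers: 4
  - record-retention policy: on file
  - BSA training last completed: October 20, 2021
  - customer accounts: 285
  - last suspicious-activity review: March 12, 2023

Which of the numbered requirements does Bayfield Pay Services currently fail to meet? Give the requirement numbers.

1. surety bond $40,000 < $100,000 → not met
2. agent due-diligence review 197 days ago vs limit 270 → met
3. suspicious-activity review 37 days ago vs limit 30 → not met
4. agent list absent → not met
5. condition 'offers currency exchange' holds; transaction monitoring calibration 562 days ago vs limit 540 → not met
6. designated compliance officers 4 ≥ 2 → met
7. BSA-trained employees 0 < 3 → not met
8. record-retention policy present → met
9. condition 'transmits funds internationally' holds; BSA training 545 days ago vs limit 540 → not met
Not met: 1, 3, 4, 5, 7, 9

1, 3, 4, 5, 7, 9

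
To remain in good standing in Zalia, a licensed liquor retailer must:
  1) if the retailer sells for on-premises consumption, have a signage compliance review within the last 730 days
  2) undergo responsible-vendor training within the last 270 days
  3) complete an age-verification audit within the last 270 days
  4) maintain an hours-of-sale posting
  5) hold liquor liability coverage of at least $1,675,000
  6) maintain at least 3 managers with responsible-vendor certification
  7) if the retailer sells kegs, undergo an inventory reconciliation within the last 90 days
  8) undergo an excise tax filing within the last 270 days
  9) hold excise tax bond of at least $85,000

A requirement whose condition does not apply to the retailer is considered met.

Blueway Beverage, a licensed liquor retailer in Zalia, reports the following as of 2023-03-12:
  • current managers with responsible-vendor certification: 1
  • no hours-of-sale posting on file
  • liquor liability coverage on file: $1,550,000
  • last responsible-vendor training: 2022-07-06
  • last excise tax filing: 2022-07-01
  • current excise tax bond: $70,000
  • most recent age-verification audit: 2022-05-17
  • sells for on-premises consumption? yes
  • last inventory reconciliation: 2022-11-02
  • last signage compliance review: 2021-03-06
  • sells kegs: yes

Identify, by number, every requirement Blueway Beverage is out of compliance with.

1, 3, 4, 5, 6, 7, 9

1. condition 'sells for on-premises consumption' holds; signage compliance review 736 days ago vs limit 730 → not met
2. responsible-vendor training 249 days ago vs limit 270 → met
3. age-verification audit 299 days ago vs limit 270 → not met
4. hours-of-sale posting absent → not met
5. liquor liability coverage $1,550,000 < $1,675,000 → not met
6. managers with responsible-vendor certification 1 < 3 → not met
7. condition 'sells kegs' holds; inventory reconciliation 130 days ago vs limit 90 → not met
8. excise tax filing 254 days ago vs limit 270 → met
9. excise tax bond $70,000 < $85,000 → not met
Not met: 1, 3, 4, 5, 6, 7, 9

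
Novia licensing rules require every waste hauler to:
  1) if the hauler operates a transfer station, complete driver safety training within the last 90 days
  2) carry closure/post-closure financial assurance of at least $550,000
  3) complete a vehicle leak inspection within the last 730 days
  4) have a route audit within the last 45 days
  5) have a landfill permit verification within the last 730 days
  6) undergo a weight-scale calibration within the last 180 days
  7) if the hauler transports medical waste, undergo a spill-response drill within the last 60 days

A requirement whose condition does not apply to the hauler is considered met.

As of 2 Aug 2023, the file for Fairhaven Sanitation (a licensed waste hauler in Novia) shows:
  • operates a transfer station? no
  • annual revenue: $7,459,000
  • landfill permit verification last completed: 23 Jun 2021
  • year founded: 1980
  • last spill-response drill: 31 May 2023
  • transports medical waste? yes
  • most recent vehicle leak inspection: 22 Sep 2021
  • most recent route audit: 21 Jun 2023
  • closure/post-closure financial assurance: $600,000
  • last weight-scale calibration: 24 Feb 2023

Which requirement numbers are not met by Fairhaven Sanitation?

1. condition 'operates a transfer station' does not hold → requirement n/a → met
2. closure/post-closure financial assurance $600,000 ≥ $550,000 → met
3. vehicle leak inspection 679 days ago vs limit 730 → met
4. route audit 42 days ago vs limit 45 → met
5. landfill permit verification 770 days ago vs limit 730 → not met
6. weight-scale calibration 159 days ago vs limit 180 → met
7. condition 'transports medical waste' holds; spill-response drill 63 days ago vs limit 60 → not met
Not met: 5, 7

5, 7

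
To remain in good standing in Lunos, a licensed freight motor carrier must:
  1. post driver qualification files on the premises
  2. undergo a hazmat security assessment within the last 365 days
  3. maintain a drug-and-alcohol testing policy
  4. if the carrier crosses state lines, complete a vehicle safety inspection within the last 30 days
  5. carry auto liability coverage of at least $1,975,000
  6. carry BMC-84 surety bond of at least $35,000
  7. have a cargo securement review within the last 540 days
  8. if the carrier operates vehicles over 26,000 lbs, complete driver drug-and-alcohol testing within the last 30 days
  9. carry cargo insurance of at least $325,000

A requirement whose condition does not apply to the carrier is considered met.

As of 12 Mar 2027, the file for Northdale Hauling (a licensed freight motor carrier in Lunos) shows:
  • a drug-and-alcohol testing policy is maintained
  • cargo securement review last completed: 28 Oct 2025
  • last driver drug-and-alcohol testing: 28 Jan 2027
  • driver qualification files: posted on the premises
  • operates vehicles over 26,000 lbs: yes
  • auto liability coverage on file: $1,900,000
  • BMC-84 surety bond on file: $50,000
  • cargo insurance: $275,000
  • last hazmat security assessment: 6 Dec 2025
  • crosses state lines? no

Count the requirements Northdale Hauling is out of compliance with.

4

1. driver qualification files present → met
2. hazmat security assessment 461 days ago vs limit 365 → not met
3. drug-and-alcohol testing policy present → met
4. condition 'crosses state lines' does not hold → requirement n/a → met
5. auto liability coverage $1,900,000 < $1,975,000 → not met
6. BMC-84 surety bond $50,000 ≥ $35,000 → met
7. cargo securement review 500 days ago vs limit 540 → met
8. condition 'operates vehicles over 26,000 lbs' holds; driver drug-and-alcohol testing 43 days ago vs limit 30 → not met
9. cargo insurance $275,000 < $325,000 → not met
Not met: 4 of 9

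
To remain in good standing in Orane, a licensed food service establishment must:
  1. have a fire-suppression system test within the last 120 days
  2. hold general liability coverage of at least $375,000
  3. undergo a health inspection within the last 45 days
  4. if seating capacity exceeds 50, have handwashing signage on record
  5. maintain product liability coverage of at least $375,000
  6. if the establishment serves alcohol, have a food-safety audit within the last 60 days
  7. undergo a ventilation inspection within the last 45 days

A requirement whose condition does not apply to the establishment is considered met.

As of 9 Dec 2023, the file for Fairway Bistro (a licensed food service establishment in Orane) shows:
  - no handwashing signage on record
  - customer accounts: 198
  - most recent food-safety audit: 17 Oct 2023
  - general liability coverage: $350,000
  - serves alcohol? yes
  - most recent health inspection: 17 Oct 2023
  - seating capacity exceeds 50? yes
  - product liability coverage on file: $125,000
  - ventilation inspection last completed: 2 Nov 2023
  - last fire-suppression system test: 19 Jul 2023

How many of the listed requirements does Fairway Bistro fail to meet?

1. fire-suppression system test 143 days ago vs limit 120 → not met
2. general liability coverage $350,000 < $375,000 → not met
3. health inspection 53 days ago vs limit 45 → not met
4. condition 'seating capacity exceeds 50' holds; handwashing signage absent → not met
5. product liability coverage $125,000 < $375,000 → not met
6. condition 'serves alcohol' holds; food-safety audit 53 days ago vs limit 60 → met
7. ventilation inspection 37 days ago vs limit 45 → met
Not met: 5 of 7

5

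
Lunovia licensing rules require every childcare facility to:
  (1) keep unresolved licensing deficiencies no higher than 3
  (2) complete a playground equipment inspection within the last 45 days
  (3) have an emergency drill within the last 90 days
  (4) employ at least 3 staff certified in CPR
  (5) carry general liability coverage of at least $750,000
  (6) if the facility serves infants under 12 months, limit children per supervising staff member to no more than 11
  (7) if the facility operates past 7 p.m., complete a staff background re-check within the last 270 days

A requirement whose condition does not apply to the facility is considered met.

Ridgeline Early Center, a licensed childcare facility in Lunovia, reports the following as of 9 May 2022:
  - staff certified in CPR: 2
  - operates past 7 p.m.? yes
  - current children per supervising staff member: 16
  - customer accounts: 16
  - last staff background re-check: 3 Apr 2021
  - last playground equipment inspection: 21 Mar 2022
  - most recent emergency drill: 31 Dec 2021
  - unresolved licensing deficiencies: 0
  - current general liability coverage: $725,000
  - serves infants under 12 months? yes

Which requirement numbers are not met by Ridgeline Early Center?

2, 3, 4, 5, 6, 7

1. unresolved licensing deficiencies 0 ≤ 3 → met
2. playground equipment inspection 49 days ago vs limit 45 → not met
3. emergency drill 129 days ago vs limit 90 → not met
4. staff certified in CPR 2 < 3 → not met
5. general liability coverage $725,000 < $750,000 → not met
6. condition 'serves infants under 12 months' holds; children per supervising staff member 16 > 11 → not met
7. condition 'operates past 7 p.m.' holds; staff background re-check 401 days ago vs limit 270 → not met
Not met: 2, 3, 4, 5, 6, 7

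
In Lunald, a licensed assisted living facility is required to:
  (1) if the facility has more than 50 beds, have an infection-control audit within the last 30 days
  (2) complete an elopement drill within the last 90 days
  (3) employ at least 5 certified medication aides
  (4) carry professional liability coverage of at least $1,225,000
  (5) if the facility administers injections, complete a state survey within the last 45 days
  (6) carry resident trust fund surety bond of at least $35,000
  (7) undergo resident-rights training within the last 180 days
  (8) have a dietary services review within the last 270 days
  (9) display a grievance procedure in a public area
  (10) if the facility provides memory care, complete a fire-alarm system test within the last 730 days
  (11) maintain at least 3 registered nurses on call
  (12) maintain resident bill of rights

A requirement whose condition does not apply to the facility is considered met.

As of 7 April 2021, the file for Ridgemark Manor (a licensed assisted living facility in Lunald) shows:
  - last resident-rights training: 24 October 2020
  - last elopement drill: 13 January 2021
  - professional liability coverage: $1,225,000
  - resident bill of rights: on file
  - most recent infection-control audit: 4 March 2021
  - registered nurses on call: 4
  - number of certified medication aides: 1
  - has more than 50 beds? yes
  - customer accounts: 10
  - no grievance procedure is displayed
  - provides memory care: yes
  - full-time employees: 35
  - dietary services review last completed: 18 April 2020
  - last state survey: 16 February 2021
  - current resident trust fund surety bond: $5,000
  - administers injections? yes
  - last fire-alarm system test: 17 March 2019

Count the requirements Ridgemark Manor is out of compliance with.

7

1. condition 'has more than 50 beds' holds; infection-control audit 34 days ago vs limit 30 → not met
2. elopement drill 84 days ago vs limit 90 → met
3. certified medication aides 1 < 5 → not met
4. professional liability coverage $1,225,000 ≥ $1,225,000 → met
5. condition 'administers injections' holds; state survey 50 days ago vs limit 45 → not met
6. resident trust fund surety bond $5,000 < $35,000 → not met
7. resident-rights training 165 days ago vs limit 180 → met
8. dietary services review 354 days ago vs limit 270 → not met
9. grievance procedure absent → not met
10. condition 'provides memory care' holds; fire-alarm system test 752 days ago vs limit 730 → not met
11. registered nurses on call 4 ≥ 3 → met
12. resident bill of rights present → met
Not met: 7 of 12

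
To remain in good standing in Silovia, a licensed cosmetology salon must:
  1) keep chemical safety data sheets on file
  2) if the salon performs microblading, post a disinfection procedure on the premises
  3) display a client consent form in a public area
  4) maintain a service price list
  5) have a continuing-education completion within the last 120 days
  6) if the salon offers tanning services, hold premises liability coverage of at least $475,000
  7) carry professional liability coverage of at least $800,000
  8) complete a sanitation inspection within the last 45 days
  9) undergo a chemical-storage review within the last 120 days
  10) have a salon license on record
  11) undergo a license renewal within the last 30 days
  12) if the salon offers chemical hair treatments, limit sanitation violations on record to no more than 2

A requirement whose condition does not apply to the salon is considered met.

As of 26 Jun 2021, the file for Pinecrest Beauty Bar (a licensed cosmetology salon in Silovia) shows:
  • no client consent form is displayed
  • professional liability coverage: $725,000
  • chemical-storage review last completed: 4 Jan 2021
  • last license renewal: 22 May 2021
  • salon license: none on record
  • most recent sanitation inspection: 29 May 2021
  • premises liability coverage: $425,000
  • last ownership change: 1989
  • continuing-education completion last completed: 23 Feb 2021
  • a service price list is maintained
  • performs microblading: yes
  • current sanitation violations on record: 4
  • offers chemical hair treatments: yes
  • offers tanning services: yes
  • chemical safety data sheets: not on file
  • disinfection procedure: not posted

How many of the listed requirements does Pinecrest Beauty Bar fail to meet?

1. chemical safety data sheets absent → not met
2. condition 'performs microblading' holds; disinfection procedure absent → not met
3. client consent form absent → not met
4. service price list present → met
5. continuing-education completion 123 days ago vs limit 120 → not met
6. condition 'offers tanning services' holds; premises liability coverage $425,000 < $475,000 → not met
7. professional liability coverage $725,000 < $800,000 → not met
8. sanitation inspection 28 days ago vs limit 45 → met
9. chemical-storage review 173 days ago vs limit 120 → not met
10. salon license absent → not met
11. license renewal 35 days ago vs limit 30 → not met
12. condition 'offers chemical hair treatments' holds; sanitation violations on record 4 > 2 → not met
Not met: 10 of 12

10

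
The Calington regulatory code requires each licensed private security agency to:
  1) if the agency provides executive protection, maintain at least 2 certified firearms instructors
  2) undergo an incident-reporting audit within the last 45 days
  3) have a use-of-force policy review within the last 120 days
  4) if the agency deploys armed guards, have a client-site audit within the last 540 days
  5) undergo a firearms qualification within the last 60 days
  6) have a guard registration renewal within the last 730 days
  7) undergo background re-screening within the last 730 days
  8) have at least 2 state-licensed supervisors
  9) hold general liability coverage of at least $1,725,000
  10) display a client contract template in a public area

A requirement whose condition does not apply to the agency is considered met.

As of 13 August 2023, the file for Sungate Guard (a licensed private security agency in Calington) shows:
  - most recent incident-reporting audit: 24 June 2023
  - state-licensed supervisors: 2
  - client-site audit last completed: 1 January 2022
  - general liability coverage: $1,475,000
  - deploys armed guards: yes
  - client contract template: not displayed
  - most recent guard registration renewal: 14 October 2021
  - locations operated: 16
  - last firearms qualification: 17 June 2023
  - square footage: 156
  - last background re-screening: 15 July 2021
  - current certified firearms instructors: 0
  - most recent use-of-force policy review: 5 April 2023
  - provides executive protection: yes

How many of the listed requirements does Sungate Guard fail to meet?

7

1. condition 'provides executive protection' holds; certified firearms instructors 0 < 2 → not met
2. incident-reporting audit 50 days ago vs limit 45 → not met
3. use-of-force policy review 130 days ago vs limit 120 → not met
4. condition 'deploys armed guards' holds; client-site audit 589 days ago vs limit 540 → not met
5. firearms qualification 57 days ago vs limit 60 → met
6. guard registration renewal 668 days ago vs limit 730 → met
7. background re-screening 759 days ago vs limit 730 → not met
8. state-licensed supervisors 2 ≥ 2 → met
9. general liability coverage $1,475,000 < $1,725,000 → not met
10. client contract template absent → not met
Not met: 7 of 10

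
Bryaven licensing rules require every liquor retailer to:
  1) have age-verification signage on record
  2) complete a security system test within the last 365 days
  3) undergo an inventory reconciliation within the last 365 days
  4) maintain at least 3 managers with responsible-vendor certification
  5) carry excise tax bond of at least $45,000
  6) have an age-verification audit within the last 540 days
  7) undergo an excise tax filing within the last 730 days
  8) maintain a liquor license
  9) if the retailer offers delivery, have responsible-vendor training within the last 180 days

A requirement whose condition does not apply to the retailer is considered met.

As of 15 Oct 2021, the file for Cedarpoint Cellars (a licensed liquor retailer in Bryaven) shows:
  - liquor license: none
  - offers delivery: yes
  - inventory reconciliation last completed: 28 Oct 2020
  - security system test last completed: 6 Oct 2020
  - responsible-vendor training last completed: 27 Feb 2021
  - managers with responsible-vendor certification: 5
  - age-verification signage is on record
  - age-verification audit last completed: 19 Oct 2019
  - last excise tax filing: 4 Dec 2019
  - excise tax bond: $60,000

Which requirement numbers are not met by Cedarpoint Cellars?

2, 6, 8, 9

1. age-verification signage present → met
2. security system test 374 days ago vs limit 365 → not met
3. inventory reconciliation 352 days ago vs limit 365 → met
4. managers with responsible-vendor certification 5 ≥ 3 → met
5. excise tax bond $60,000 ≥ $45,000 → met
6. age-verification audit 727 days ago vs limit 540 → not met
7. excise tax filing 681 days ago vs limit 730 → met
8. liquor license absent → not met
9. condition 'offers delivery' holds; responsible-vendor training 230 days ago vs limit 180 → not met
Not met: 2, 6, 8, 9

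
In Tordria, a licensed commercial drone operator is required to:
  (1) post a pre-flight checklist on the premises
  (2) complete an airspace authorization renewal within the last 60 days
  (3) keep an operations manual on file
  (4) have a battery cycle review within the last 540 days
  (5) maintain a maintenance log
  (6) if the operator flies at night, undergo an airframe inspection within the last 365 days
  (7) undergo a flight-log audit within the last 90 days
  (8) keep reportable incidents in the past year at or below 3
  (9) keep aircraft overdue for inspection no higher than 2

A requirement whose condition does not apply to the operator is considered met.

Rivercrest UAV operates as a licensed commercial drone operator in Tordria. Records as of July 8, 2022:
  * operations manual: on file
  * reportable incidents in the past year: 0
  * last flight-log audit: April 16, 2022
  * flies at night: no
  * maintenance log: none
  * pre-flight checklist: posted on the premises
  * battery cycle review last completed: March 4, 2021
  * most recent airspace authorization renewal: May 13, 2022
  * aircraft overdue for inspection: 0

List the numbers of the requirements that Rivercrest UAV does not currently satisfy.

5

1. pre-flight checklist present → met
2. airspace authorization renewal 56 days ago vs limit 60 → met
3. operations manual present → met
4. battery cycle review 491 days ago vs limit 540 → met
5. maintenance log absent → not met
6. condition 'flies at night' does not hold → requirement n/a → met
7. flight-log audit 83 days ago vs limit 90 → met
8. reportable incidents in the past year 0 ≤ 3 → met
9. aircraft overdue for inspection 0 ≤ 2 → met
Not met: 5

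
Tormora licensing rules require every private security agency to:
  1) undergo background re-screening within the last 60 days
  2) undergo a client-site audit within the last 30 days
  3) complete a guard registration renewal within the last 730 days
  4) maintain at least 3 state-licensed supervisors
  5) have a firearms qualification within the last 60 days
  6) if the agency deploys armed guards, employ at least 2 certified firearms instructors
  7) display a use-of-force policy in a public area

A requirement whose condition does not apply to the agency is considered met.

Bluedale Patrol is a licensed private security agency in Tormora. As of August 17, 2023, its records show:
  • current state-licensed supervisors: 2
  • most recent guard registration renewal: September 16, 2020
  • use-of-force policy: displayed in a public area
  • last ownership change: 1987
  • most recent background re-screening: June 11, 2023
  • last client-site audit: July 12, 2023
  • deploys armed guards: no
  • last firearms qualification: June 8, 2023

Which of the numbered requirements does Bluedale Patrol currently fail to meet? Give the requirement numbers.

1, 2, 3, 4, 5

1. background re-screening 67 days ago vs limit 60 → not met
2. client-site audit 36 days ago vs limit 30 → not met
3. guard registration renewal 1065 days ago vs limit 730 → not met
4. state-licensed supervisors 2 < 3 → not met
5. firearms qualification 70 days ago vs limit 60 → not met
6. condition 'deploys armed guards' does not hold → requirement n/a → met
7. use-of-force policy present → met
Not met: 1, 2, 3, 4, 5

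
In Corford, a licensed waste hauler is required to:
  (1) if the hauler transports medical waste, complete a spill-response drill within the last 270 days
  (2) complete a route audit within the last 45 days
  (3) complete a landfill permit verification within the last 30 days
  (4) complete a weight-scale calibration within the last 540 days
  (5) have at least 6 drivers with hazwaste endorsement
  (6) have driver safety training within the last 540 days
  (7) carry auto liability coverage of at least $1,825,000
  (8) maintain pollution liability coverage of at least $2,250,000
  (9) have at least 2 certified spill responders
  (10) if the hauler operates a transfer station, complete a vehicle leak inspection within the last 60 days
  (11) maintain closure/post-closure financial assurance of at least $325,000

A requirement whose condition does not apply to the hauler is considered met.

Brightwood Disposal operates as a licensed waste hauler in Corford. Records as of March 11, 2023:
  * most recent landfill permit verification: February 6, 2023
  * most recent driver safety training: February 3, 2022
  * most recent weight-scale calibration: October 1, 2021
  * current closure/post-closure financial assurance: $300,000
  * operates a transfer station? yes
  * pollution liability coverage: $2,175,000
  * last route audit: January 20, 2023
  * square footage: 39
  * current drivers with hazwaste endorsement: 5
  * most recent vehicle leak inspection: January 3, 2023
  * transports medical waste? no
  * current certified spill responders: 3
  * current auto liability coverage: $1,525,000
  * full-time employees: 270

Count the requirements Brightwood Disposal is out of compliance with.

7

1. condition 'transports medical waste' does not hold → requirement n/a → met
2. route audit 50 days ago vs limit 45 → not met
3. landfill permit verification 33 days ago vs limit 30 → not met
4. weight-scale calibration 526 days ago vs limit 540 → met
5. drivers with hazwaste endorsement 5 < 6 → not met
6. driver safety training 401 days ago vs limit 540 → met
7. auto liability coverage $1,525,000 < $1,825,000 → not met
8. pollution liability coverage $2,175,000 < $2,250,000 → not met
9. certified spill responders 3 ≥ 2 → met
10. condition 'operates a transfer station' holds; vehicle leak inspection 67 days ago vs limit 60 → not met
11. closure/post-closure financial assurance $300,000 < $325,000 → not met
Not met: 7 of 11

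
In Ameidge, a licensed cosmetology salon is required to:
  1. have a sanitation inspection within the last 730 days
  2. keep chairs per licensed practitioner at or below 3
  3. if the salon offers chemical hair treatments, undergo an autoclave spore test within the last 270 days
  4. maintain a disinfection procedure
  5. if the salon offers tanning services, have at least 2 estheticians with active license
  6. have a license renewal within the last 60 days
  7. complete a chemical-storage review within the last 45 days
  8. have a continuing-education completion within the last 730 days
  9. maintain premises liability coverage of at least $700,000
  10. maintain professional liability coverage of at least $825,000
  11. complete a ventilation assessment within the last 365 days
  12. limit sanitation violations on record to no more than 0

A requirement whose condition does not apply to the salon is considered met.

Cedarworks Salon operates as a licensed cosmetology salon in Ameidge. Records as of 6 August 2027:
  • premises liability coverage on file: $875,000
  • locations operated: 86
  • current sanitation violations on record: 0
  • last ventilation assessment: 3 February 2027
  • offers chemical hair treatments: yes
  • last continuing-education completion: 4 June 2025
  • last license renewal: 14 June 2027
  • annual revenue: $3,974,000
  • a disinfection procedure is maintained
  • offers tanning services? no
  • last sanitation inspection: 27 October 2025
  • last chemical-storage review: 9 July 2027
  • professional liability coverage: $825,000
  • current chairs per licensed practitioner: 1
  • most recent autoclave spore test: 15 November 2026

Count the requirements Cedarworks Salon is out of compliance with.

1

1. sanitation inspection 648 days ago vs limit 730 → met
2. chairs per licensed practitioner 1 ≤ 3 → met
3. condition 'offers chemical hair treatments' holds; autoclave spore test 264 days ago vs limit 270 → met
4. disinfection procedure present → met
5. condition 'offers tanning services' does not hold → requirement n/a → met
6. license renewal 53 days ago vs limit 60 → met
7. chemical-storage review 28 days ago vs limit 45 → met
8. continuing-education completion 793 days ago vs limit 730 → not met
9. premises liability coverage $875,000 ≥ $700,000 → met
10. professional liability coverage $825,000 ≥ $825,000 → met
11. ventilation assessment 184 days ago vs limit 365 → met
12. sanitation violations on record 0 ≤ 0 → met
Not met: 1 of 12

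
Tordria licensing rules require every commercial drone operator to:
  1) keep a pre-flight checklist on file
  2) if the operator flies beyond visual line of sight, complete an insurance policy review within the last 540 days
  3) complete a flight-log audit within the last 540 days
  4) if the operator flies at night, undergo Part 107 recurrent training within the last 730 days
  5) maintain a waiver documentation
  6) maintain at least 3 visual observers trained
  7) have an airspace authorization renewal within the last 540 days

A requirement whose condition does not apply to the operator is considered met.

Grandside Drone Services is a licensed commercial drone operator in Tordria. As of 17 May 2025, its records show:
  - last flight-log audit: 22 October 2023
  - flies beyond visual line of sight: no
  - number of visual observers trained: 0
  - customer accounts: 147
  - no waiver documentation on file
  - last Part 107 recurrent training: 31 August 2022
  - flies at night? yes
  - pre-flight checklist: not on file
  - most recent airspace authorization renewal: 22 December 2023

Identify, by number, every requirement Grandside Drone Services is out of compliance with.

1. pre-flight checklist absent → not met
2. condition 'flies beyond visual line of sight' does not hold → requirement n/a → met
3. flight-log audit 573 days ago vs limit 540 → not met
4. condition 'flies at night' holds; Part 107 recurrent training 990 days ago vs limit 730 → not met
5. waiver documentation absent → not met
6. visual observers trained 0 < 3 → not met
7. airspace authorization renewal 512 days ago vs limit 540 → met
Not met: 1, 3, 4, 5, 6

1, 3, 4, 5, 6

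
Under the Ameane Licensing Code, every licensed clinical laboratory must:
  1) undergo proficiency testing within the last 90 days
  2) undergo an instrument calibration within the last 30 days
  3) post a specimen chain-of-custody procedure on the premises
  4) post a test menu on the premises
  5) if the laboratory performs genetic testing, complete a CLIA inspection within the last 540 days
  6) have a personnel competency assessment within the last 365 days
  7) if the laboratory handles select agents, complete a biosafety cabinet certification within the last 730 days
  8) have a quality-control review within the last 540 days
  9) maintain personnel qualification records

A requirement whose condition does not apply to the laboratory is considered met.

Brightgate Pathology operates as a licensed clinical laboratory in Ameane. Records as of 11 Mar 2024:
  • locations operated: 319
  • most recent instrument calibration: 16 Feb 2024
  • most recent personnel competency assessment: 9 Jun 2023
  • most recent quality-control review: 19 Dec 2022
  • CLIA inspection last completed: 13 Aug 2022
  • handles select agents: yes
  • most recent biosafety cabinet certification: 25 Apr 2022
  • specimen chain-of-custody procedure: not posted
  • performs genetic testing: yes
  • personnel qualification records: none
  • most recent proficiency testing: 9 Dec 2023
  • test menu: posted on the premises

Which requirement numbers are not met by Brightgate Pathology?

1, 3, 5, 9

1. proficiency testing 93 days ago vs limit 90 → not met
2. instrument calibration 24 days ago vs limit 30 → met
3. specimen chain-of-custody procedure absent → not met
4. test menu present → met
5. condition 'performs genetic testing' holds; CLIA inspection 576 days ago vs limit 540 → not met
6. personnel competency assessment 276 days ago vs limit 365 → met
7. condition 'handles select agents' holds; biosafety cabinet certification 686 days ago vs limit 730 → met
8. quality-control review 448 days ago vs limit 540 → met
9. personnel qualification records absent → not met
Not met: 1, 3, 5, 9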